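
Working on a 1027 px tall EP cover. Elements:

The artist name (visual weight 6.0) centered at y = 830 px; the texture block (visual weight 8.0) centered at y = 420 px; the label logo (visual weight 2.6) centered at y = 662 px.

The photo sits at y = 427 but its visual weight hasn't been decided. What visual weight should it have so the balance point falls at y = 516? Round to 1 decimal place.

w ≈ 16.8

Known weights sum to 6.0 + 8.0 + 2.6 = 16.6; their moment is 6.0·830 + 8.0·420 + 2.6·662 = 10061.2.
For the centroid to hit 516: (10061.2 + w·427) / (16.6 + w) = 516.
Solving: w = (516·16.6 − 10061.2) / (427 − 516) = -1495.6 / -89 ≈ 16.80.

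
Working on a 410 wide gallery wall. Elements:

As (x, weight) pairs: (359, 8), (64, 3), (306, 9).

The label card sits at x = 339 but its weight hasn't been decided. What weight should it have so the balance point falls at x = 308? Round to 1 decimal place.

w ≈ 11.0

Fixed elements: Σw = 8 + 3 + 9 = 20, Σw·x = 8·359 + 3·64 + 9·306 = 5818.
Set Σw·x/Σw = 308: (5818 + 339w) = 308·(20 + w).
Solving: w = (308·20 − 5818) / (339 − 308) = 342 / 31 ≈ 11.03.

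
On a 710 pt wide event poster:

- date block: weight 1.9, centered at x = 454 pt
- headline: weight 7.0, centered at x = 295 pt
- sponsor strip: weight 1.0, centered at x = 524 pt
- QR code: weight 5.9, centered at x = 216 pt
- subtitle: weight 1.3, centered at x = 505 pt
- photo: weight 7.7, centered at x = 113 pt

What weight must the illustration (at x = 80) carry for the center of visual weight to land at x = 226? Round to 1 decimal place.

w ≈ 4.4

Existing Σw = 24.8 (1.9 + 7.0 + 1.0 + 5.9 + 1.3 + 7.7); existing moment 1.9·454 + 7.0·295 + 1.0·524 + 5.9·216 + 1.3·505 + 7.7·113 = 6252.6.
Balance at x = 226 requires (6252.6 + w·80) / (24.8 + w) = 226.
Solving: w = (226·24.8 − 6252.6) / (80 − 226) = -647.8 / -146 ≈ 4.44.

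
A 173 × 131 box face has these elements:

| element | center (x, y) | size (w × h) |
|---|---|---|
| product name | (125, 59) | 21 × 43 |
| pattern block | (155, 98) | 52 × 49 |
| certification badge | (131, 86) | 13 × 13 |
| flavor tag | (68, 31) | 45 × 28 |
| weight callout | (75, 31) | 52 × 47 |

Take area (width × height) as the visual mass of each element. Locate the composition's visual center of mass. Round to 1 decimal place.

Areas: product name 21·43 = 903, pattern block 52·49 = 2548, certification badge 13·13 = 169, flavor tag 45·28 = 1260, weight callout 52·47 = 2444. Total weight = 7324.
x-moment: 903·125 + 2548·155 + 169·131 + 1260·68 + 2444·75 = 798934; centroid 798934/7324 ≈ 109.08.
y-moment: 903·59 + 2548·98 + 169·86 + 1260·31 + 2444·31 = 432339; centroid 432339/7324 ≈ 59.03.

(109.1, 59.0)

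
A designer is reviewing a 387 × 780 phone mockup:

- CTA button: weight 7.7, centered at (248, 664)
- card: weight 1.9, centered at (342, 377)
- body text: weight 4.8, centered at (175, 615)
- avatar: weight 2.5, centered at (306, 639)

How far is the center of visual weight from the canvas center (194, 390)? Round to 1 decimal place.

≈ 230.2

Weights sum to 7.7 + 1.9 + 4.8 + 2.5 = 16.9.
x-moment: 7.7·248 + 1.9·342 + 4.8·175 + 2.5·306 = 4164.4; centroid 4164.4/16.9 ≈ 246.41.
y-moment: 7.7·664 + 1.9·377 + 4.8·615 + 2.5·639 = 10378.6; centroid 10378.6/16.9 ≈ 614.12.
Offset from (194, 390): Δx ≈ 52.41, Δy ≈ 224.12; distance = √(Δx² + Δy²) ≈ 230.17.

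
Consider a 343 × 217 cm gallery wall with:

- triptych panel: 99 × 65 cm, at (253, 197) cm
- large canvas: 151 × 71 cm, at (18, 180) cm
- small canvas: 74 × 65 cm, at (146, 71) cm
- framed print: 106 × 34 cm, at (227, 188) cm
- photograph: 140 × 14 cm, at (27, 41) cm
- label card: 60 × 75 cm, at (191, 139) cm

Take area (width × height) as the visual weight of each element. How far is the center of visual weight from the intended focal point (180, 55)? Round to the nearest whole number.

≈ 109 cm

Taking area as weight: triptych panel 99·65 = 6435, large canvas 151·71 = 10721, small canvas 74·65 = 4810, framed print 106·34 = 3604, photograph 140·14 = 1960, label card 60·75 = 4500. Sum 32030.
x: moment 4253821 / weight 32030 ≈ 132.81
Σw·y = 4922397; ȳ = 4922397/32030 ≈ 153.68.
Offset from (180, 55): Δx ≈ -47.19, Δy ≈ 98.68; distance = √(Δx² + Δy²) ≈ 109.38.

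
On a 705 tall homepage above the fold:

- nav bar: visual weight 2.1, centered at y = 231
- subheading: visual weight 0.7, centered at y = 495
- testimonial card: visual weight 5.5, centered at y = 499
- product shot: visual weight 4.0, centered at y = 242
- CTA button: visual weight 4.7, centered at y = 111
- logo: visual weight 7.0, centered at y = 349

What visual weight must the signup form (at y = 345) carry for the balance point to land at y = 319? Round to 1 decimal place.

w ≈ 5.7

Fixed elements: Σw = 2.1 + 0.7 + 5.5 + 4.0 + 4.7 + 7.0 = 24.0, Σw·y = 2.1·231 + 0.7·495 + 5.5·499 + 4.0·242 + 4.7·111 + 7.0·349 = 7508.8.
Set Σw·y/Σw = 319: (7508.8 + 345w) = 319·(24.0 + w).
Solving: w = (319·24.0 − 7508.8) / (345 − 319) = 147.2 / 26 ≈ 5.66.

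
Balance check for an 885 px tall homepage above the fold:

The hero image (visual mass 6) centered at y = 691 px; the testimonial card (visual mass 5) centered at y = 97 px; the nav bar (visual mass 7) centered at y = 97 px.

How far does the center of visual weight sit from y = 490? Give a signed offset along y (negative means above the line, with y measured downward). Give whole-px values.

Σw = 6 + 5 + 7 = 18.
Σw·y = 6·691 + 5·97 + 7·97 = 5310, so ȳ = 5310/18 ≈ 295.00.
Difference: 295.00 − 490 ≈ -195.00.

≈ -195 px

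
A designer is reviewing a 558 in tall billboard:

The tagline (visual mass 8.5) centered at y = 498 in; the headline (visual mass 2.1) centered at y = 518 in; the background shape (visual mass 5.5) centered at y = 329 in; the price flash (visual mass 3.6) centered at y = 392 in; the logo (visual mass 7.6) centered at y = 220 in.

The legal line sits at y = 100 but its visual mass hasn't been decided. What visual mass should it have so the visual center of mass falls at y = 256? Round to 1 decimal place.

w ≈ 20.7

Known weights sum to 8.5 + 2.1 + 5.5 + 3.6 + 7.6 = 27.3; their moment is 8.5·498 + 2.1·518 + 5.5·329 + 3.6·392 + 7.6·220 = 10213.5.
Set Σw·y/Σw = 256: (10213.5 + 100w) = 256·(27.3 + w).
Rearranging, w·(100 − 256) = 256·27.3 − 10213.5 = -3224.7, so w ≈ -3224.7/-156 = 20.67.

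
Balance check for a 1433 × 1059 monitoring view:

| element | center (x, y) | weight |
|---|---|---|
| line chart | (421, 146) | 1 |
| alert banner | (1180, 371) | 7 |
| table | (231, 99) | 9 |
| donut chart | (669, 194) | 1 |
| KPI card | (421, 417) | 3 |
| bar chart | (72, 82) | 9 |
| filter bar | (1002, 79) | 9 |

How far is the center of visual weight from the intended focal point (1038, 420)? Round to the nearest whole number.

Weights sum to 1 + 7 + 9 + 1 + 3 + 9 + 9 = 39.
x: moment 22358 / weight 39 ≈ 573.28
y: moment 6528 / weight 39 ≈ 167.38
From (1038, 420): dx = -464.72, dy = -252.62, so the distance is √(dx²+dy²) ≈ 528.94.

≈ 529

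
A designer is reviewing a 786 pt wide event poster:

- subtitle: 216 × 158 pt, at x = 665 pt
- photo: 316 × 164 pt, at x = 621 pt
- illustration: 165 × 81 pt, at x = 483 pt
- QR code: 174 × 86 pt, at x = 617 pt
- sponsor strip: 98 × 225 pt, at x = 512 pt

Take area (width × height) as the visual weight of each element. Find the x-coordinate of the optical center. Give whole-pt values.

x ≈ 600

Areas: subtitle 216·158 = 34128, photo 316·164 = 51824, illustration 165·81 = 13365, QR code 174·86 = 14964, sponsor strip 98·225 = 22050. Total weight = 136331.
x-moment: 34128·665 + 51824·621 + 13365·483 + 14964·617 + 22050·512 = 81855507; centroid 81855507/136331 ≈ 600.42.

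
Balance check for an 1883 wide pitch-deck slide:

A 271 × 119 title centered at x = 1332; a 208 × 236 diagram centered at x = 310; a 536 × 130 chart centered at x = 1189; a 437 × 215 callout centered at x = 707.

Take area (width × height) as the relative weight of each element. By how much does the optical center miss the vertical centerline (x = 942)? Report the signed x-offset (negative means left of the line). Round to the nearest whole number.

Areas → weights: title 271·119 = 32249, diagram 208·236 = 49088, chart 536·130 = 69680, callout 437·215 = 93955; Σw = 244972.
x-moment: 32249·1332 + 49088·310 + 69680·1189 + 93955·707 = 207448653; centroid 207448653/244972 ≈ 846.83.
Against x = 942, that's 846.83 − 942 = -95.17.

≈ -95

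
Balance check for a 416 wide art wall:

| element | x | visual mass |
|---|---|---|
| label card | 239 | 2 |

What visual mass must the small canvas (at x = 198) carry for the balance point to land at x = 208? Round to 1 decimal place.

Known: weight 2 with moment 2·239 = 478.
Balance at x = 208 requires (478 + w·198) / (2 + w) = 208.
Rearranging, w·(198 − 208) = 208·2 − 478 = -62, so w ≈ -62/-10 = 6.20.

w ≈ 6.2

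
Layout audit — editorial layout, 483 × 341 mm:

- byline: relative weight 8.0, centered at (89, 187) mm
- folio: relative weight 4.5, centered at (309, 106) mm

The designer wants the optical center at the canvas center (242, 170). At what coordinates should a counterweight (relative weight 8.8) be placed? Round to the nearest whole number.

New total weight: (8.0 + 4.5) + 8.8 = 21.3.
x: need Σw·x = 21.3·242 = 5154.6. Existing = 8.0·89 + 4.5·309 = 2102.5. Remainder 3052.1 / 8.8 ≈ 346.83.
y: need Σw·y = 21.3·170 = 3621.0. Existing = 8.0·187 + 4.5·106 = 1973.0. Remainder 1648.0 / 8.8 ≈ 187.27.

(347, 187)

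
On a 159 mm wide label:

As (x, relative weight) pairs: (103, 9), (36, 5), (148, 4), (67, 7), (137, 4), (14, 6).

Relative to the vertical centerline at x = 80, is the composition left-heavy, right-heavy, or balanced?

balanced

Total weight = 9 + 5 + 4 + 7 + 4 + 6 = 35.
Σw·x = 9·103 + 5·36 + 4·148 + 7·67 + 4·137 + 6·14 = 2800, so x̄ = 2800/35 ≈ 80.00.
80.00 = 80 exactly: balanced.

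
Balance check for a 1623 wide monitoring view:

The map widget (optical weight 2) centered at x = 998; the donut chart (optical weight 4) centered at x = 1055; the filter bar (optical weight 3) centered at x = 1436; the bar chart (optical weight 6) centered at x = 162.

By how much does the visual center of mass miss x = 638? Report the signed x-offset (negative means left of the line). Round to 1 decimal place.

Total weight = 2 + 4 + 3 + 6 = 15.
Σw·x = 2·998 + 4·1055 + 3·1436 + 6·162 = 11496, so x̄ = 11496/15 ≈ 766.40.
Offset from x = 638: 766.40 − 638 ≈ 128.40.

≈ 128.4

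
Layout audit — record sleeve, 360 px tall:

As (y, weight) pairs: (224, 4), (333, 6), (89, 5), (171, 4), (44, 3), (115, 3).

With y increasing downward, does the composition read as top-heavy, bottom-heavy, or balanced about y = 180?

balanced

Weights sum to 4 + 6 + 5 + 4 + 3 + 3 = 25.
y: (4·224 + 6·333 + 5·89 + 4·171 + 3·44 + 3·115) / 25 = 4500 / 25 ≈ 180.00
The centroid 180.00 matches the midline at 180, so the layout is balanced.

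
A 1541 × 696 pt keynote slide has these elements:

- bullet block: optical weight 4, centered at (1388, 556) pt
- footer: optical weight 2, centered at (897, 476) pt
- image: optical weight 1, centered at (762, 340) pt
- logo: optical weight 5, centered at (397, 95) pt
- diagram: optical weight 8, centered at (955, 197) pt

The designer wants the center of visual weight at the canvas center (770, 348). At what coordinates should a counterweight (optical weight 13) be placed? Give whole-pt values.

(591, 455)

With the counterweight, Σw becomes 4 + 2 + 1 + 5 + 8 + 13 = 33.
Along x: (17733 + 13·x) / 33 = 770 (existing moment 4·1388 + 2·897 + 1·762 + 5·397 + 8·955 = 17733) ⇒ x = (25410 − 17733) / 13 ≈ 590.54.
Along y: (5567 + 13·y) / 33 = 348 (existing moment 4·556 + 2·476 + 1·340 + 5·95 + 8·197 = 5567) ⇒ y = (11484 − 5567) / 13 ≈ 455.15.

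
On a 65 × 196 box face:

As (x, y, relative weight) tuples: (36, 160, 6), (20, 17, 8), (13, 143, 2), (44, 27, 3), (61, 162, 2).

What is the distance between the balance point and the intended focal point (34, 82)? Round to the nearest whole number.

Σw = 6 + 8 + 2 + 3 + 2 = 21.
Σw·x = 6·36 + 8·20 + 2·13 + 3·44 + 2·61 = 656, so x̄ = 656/21 ≈ 31.24.
Σw·y = 6·160 + 8·17 + 2·143 + 3·27 + 2·162 = 1787, so ȳ = 1787/21 ≈ 85.10.
From (34, 82): dx = -2.76, dy = 3.10, so the distance is √(dx²+dy²) ≈ 4.15.

≈ 4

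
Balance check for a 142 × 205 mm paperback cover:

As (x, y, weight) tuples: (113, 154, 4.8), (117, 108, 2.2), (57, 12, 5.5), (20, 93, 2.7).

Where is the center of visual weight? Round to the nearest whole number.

Total weight = 4.8 + 2.2 + 5.5 + 2.7 = 15.2.
Σw·x = 4.8·113 + 2.2·117 + 5.5·57 + 2.7·20 = 1167.3, so x̄ = 1167.3/15.2 ≈ 76.80.
Σw·y = 4.8·154 + 2.2·108 + 5.5·12 + 2.7·93 = 1293.9, so ȳ = 1293.9/15.2 ≈ 85.13.

(77, 85)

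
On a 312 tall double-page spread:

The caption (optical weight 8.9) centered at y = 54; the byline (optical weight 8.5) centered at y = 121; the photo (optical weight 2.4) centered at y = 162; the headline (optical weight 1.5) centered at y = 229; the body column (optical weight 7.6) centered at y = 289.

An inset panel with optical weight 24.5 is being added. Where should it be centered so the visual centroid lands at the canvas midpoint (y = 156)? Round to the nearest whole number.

y ≈ 159

New total weight: (8.9 + 8.5 + 2.4 + 1.5 + 7.6) + 24.5 = 53.4.
y: target moment 53.4×156 = 8330.4; current 8.9·54 + 8.5·121 + 2.4·162 + 1.5·229 + 7.6·289 = 4437.8; the inset panel supplies 3892.6, so y = 3892.6/24.5 ≈ 158.88.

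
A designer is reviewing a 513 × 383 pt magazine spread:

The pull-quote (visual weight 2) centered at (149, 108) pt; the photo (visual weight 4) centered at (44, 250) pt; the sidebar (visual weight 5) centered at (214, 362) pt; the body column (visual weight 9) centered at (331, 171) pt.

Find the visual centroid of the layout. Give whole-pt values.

(226, 228)

Weights sum to 2 + 4 + 5 + 9 = 20.
Σw·x = 2·149 + 4·44 + 5·214 + 9·331 = 4523, so x̄ = 4523/20 ≈ 226.15.
Σw·y = 2·108 + 4·250 + 5·362 + 9·171 = 4565, so ȳ = 4565/20 ≈ 228.25.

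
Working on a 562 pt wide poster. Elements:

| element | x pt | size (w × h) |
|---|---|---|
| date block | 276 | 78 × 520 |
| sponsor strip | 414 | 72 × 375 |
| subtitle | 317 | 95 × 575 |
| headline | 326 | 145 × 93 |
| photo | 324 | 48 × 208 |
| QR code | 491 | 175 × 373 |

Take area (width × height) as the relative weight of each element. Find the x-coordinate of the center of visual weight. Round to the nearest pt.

Areas → weights: date block 78·520 = 40560, sponsor strip 72·375 = 27000, subtitle 95·575 = 54625, headline 145·93 = 13485, photo 48·208 = 9984, QR code 175·373 = 65275; Σw = 210929.
Σw·x = 40560·276 + 27000·414 + 54625·317 + 13485·326 + 9984·324 + 65275·491 = 79369636, so x̄ = 79369636/210929 ≈ 376.29.

x ≈ 376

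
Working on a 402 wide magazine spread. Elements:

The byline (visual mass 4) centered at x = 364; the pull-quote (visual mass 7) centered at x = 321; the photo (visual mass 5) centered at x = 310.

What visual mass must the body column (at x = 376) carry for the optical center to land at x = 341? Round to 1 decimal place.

Existing Σw = 16 (4 + 7 + 5); existing moment 4·364 + 7·321 + 5·310 = 5253.
Balance at x = 341 requires (5253 + w·376) / (16 + w) = 341.
Rearranging, w·(376 − 341) = 341·16 − 5253 = 203, so w ≈ 203/35 = 5.80.

w ≈ 5.8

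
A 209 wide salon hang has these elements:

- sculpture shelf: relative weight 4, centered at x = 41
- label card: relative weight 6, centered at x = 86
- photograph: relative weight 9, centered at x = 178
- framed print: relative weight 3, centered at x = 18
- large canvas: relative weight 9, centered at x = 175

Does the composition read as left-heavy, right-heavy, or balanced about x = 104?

right-heavy

Weights sum to 4 + 6 + 9 + 3 + 9 = 31.
x-moment: 4·41 + 6·86 + 9·178 + 3·18 + 9·175 = 3911; centroid 3911/31 ≈ 126.16.
Since 126.2 is right of 104, the composition reads right-heavy.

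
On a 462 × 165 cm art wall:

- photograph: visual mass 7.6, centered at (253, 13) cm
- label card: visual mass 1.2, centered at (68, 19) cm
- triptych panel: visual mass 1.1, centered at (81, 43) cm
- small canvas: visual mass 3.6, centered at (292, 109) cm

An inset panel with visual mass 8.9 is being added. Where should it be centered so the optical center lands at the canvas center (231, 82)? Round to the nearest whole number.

After adding the inset panel, total weight = 7.6 + 1.2 + 1.1 + 3.6 + 8.9 = 22.4.
x: need Σw·x = 22.4·231 = 5174.4. Existing = 7.6·253 + 1.2·68 + 1.1·81 + 3.6·292 = 3144.7. Remainder 2029.7 / 8.9 ≈ 228.06.
y: need Σw·y = 22.4·82 = 1836.8. Existing = 7.6·13 + 1.2·19 + 1.1·43 + 3.6·109 = 561.3. Remainder 1275.5 / 8.9 ≈ 143.31.

(228, 143)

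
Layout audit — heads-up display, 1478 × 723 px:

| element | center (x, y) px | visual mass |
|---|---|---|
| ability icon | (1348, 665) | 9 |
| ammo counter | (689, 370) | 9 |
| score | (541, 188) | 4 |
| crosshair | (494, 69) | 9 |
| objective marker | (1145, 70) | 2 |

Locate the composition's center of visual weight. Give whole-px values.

Weights sum to 9 + 9 + 4 + 9 + 2 = 33.
Σw·x = 9·1348 + 9·689 + 4·541 + 9·494 + 2·1145 = 27233, so x̄ = 27233/33 ≈ 825.24.
Σw·y = 9·665 + 9·370 + 4·188 + 9·69 + 2·70 = 10828, so ȳ = 10828/33 ≈ 328.12.

(825, 328)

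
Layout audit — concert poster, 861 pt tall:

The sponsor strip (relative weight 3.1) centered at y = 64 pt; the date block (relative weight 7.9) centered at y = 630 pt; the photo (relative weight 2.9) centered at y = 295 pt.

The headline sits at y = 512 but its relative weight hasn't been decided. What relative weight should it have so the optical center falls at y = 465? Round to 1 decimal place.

Known weights sum to 3.1 + 7.9 + 2.9 = 13.9; their moment is 3.1·64 + 7.9·630 + 2.9·295 = 6030.9.
Set Σw·y/Σw = 465: (6030.9 + 512w) = 465·(13.9 + w).
Rearranging, w·(512 − 465) = 465·13.9 − 6030.9 = 432.6, so w ≈ 432.6/47 = 9.20.

w ≈ 9.2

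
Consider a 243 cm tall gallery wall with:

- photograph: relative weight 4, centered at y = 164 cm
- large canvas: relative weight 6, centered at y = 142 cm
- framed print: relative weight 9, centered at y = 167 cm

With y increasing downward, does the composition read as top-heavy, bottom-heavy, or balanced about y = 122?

bottom-heavy

Σw = 4 + 6 + 9 = 19.
Σw·y = 4·164 + 6·142 + 9·167 = 3011, so ȳ = 3011/19 ≈ 158.47.
Since 158.5 is below (larger y than) 122, the composition reads bottom-heavy.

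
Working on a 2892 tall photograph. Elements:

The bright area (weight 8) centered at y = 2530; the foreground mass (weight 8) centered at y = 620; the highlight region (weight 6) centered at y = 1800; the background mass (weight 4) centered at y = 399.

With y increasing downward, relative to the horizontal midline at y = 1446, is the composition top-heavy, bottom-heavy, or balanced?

balanced

Σw = 8 + 8 + 6 + 4 = 26.
y-moment: 8·2530 + 8·620 + 6·1800 + 4·399 = 37596; centroid 37596/26 ≈ 1446.00.
The centroid 1446.00 matches the midline at 1446, so the layout is balanced.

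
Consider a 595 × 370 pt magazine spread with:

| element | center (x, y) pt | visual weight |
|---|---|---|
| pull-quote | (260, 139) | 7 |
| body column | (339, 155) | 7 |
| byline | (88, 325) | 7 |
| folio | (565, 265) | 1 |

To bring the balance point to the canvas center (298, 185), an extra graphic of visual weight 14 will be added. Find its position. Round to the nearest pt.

With the extra graphic, Σw becomes 7 + 7 + 7 + 1 + 14 = 36.
Along x: (5374 + 14·x) / 36 = 298 (existing moment 7·260 + 7·339 + 7·88 + 1·565 = 5374) ⇒ x = (10728 − 5374) / 14 ≈ 382.43.
Along y: (4598 + 14·y) / 36 = 185 (existing moment 7·139 + 7·155 + 7·325 + 1·265 = 4598) ⇒ y = (6660 − 4598) / 14 ≈ 147.29.

(382, 147)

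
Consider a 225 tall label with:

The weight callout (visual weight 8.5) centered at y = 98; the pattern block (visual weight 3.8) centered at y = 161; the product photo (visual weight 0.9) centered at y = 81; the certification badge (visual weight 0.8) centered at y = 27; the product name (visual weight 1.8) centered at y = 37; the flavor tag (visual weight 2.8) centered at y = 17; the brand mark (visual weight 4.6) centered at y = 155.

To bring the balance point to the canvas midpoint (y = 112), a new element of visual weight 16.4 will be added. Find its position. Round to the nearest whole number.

y ≈ 126

New total weight: (8.5 + 3.8 + 0.9 + 0.8 + 1.8 + 2.8 + 4.6) + 16.4 = 39.6.
Along y: (2366.5 + 16.4·y) / 39.6 = 112 (existing moment 8.5·98 + 3.8·161 + 0.9·81 + 0.8·27 + 1.8·37 + 2.8·17 + 4.6·155 = 2366.5) ⇒ y = (4435.2 − 2366.5) / 16.4 ≈ 126.14.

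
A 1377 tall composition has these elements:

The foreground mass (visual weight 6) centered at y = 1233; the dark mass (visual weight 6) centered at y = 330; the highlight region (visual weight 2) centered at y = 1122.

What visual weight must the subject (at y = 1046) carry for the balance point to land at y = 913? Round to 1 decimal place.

w ≈ 8.7

Fixed elements: Σw = 6 + 6 + 2 = 14, Σw·y = 6·1233 + 6·330 + 2·1122 = 11622.
Balance at y = 913 requires (11622 + w·1046) / (14 + w) = 913.
Solving: w = (913·14 − 11622) / (1046 − 913) = 1160 / 133 ≈ 8.72.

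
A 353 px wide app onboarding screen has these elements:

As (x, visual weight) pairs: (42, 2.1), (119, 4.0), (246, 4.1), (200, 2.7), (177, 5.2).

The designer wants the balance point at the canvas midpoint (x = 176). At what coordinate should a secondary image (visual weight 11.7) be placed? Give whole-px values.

x ≈ 189

With the secondary image, Σw becomes 2.1 + 4.0 + 4.1 + 2.7 + 5.2 + 11.7 = 29.8.
x: need Σw·x = 29.8·176 = 5244.8. Existing = 2.1·42 + 4.0·119 + 4.1·246 + 2.7·200 + 5.2·177 = 3033.2. Remainder 2211.6 / 11.7 ≈ 189.03.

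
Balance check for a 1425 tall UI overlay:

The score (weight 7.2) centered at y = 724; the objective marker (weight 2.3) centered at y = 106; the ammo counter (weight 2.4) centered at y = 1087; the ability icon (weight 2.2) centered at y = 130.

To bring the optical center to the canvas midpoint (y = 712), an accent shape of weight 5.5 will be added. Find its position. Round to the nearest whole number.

After adding the accent shape, total weight = 7.2 + 2.3 + 2.4 + 2.2 + 5.5 = 19.6.
y: need Σw·y = 19.6·712 = 13955.2. Existing = 7.2·724 + 2.3·106 + 2.4·1087 + 2.2·130 = 8351.4. Remainder 5603.8 / 5.5 ≈ 1018.87.

y ≈ 1019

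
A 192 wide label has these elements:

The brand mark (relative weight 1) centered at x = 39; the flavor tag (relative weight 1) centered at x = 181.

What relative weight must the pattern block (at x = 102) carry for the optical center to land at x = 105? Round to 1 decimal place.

Known weights sum to 1 + 1 = 2; their moment is 1·39 + 1·181 = 220.
For the centroid to hit 105: (220 + w·102) / (2 + w) = 105.
Rearranging, w·(102 − 105) = 105·2 − 220 = -10, so w ≈ -10/-3 = 3.33.

w ≈ 3.3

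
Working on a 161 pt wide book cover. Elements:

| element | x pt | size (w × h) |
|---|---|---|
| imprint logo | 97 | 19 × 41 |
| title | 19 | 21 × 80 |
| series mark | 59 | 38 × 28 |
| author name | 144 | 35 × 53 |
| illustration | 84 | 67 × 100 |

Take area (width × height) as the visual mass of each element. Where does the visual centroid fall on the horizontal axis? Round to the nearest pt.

Areas: imprint logo 19·41 = 779, title 21·80 = 1680, series mark 38·28 = 1064, author name 35·53 = 1855, illustration 67·100 = 6700. Total weight = 12078.
x: (779·97 + 1680·19 + 1064·59 + 1855·144 + 6700·84) / 12078 = 1000179 / 12078 ≈ 82.81

x ≈ 83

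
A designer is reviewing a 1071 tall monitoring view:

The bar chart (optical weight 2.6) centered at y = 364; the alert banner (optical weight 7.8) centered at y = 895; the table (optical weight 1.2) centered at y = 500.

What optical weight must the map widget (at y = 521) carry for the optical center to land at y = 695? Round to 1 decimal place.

w ≈ 2.7

Fixed elements: Σw = 2.6 + 7.8 + 1.2 = 11.6, Σw·y = 2.6·364 + 7.8·895 + 1.2·500 = 8527.4.
Set Σw·y/Σw = 695: (8527.4 + 521w) = 695·(11.6 + w).
Solving: w = (695·11.6 − 8527.4) / (521 − 695) = -465.4 / -174 ≈ 2.67.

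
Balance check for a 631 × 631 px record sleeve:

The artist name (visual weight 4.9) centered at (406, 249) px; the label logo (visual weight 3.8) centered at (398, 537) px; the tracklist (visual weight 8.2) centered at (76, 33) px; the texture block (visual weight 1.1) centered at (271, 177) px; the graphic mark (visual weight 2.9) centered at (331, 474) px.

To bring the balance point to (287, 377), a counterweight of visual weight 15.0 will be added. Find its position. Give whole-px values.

With the counterweight, Σw becomes 4.9 + 3.8 + 8.2 + 1.1 + 2.9 + 15.0 = 35.9.
x: need Σw·x = 35.9·287 = 10303.3. Existing = 4.9·406 + 3.8·398 + 8.2·76 + 1.1·271 + 2.9·331 = 5383.0. Remainder 4920.3 / 15.0 ≈ 328.02.
y: need Σw·y = 35.9·377 = 13534.3. Existing = 4.9·249 + 3.8·537 + 8.2·33 + 1.1·177 + 2.9·474 = 5100.6. Remainder 8433.7 / 15.0 ≈ 562.25.

(328, 562)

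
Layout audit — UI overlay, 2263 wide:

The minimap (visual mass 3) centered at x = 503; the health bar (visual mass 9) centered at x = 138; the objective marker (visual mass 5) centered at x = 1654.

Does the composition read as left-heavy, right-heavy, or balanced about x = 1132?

left-heavy

Total weight = 3 + 9 + 5 = 17.
Σw·x = 3·503 + 9·138 + 5·1654 = 11021, so x̄ = 11021/17 ≈ 648.29.
648.3 vs midline 1132 → left-heavy.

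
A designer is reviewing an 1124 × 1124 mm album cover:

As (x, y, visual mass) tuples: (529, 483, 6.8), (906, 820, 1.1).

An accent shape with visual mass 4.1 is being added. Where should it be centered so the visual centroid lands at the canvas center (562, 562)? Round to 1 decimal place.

After adding the accent shape, total weight = 6.8 + 1.1 + 4.1 = 12.0.
x: target moment 12.0×562 = 6744.0; current 6.8·529 + 1.1·906 = 4593.8; the accent shape supplies 2150.2, so x = 2150.2/4.1 ≈ 524.44.
y: target moment 12.0×562 = 6744.0; current 6.8·483 + 1.1·820 = 4186.4; the accent shape supplies 2557.6, so y = 2557.6/4.1 ≈ 623.80.

(524.4, 623.8)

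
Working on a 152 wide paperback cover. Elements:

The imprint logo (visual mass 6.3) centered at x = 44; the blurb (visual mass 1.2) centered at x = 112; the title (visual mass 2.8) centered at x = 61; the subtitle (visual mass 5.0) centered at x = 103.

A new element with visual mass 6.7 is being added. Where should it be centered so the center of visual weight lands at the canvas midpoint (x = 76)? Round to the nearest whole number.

New total weight: (6.3 + 1.2 + 2.8 + 5.0) + 6.7 = 22.0.
x: need Σw·x = 22.0·76 = 1672.0. Existing = 6.3·44 + 1.2·112 + 2.8·61 + 5.0·103 = 1097.4. Remainder 574.6 / 6.7 ≈ 85.76.

x ≈ 86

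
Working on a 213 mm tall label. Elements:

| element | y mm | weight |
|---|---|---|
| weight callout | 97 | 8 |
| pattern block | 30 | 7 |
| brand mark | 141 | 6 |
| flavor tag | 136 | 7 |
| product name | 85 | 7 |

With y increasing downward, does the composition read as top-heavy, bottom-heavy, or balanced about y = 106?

top-heavy

Total weight = 8 + 7 + 6 + 7 + 7 = 35.
y-moment: 8·97 + 7·30 + 6·141 + 7·136 + 7·85 = 3379; centroid 3379/35 ≈ 96.54.
96.5 lies above (smaller y than) the midline 106, so the layout is top-heavy.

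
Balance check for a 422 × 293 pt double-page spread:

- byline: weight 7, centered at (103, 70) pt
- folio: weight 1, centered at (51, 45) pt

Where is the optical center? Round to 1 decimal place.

Weights sum to 7 + 1 = 8.
x-moment: 7·103 + 1·51 = 772; centroid 772/8 ≈ 96.50.
y-moment: 7·70 + 1·45 = 535; centroid 535/8 ≈ 66.88.

(96.5, 66.9)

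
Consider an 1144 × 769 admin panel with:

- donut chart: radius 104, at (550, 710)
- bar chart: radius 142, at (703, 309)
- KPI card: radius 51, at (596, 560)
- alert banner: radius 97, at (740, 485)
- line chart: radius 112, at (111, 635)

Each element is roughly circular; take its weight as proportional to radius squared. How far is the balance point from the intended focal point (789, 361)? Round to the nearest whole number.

Weights ∝ r²: donut chart 104² = 10816, bar chart 142² = 20164, KPI card 51² = 2601, alert banner 97² = 9409, line chart 112² = 12544; Σw = 55534.
x: (10816·550 + 20164·703 + 2601·596 + 9409·740 + 12544·111) / 55534 = 30029332 / 55534 ≈ 540.74
y: (10816·710 + 20164·309 + 2601·560 + 9409·485 + 12544·635) / 55534 = 27895401 / 55534 ≈ 502.31
From (789, 361): dx = -248.26, dy = 141.31, so the distance is √(dx²+dy²) ≈ 285.66.

≈ 286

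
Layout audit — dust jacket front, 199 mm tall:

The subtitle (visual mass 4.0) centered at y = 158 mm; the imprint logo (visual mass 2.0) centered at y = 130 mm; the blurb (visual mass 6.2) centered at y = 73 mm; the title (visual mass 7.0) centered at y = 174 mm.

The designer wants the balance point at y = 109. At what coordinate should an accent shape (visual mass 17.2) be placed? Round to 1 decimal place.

With the accent shape, Σw becomes 4.0 + 2.0 + 6.2 + 7.0 + 17.2 = 36.4.
Along y: (2562.6 + 17.2·y) / 36.4 = 109 (existing moment 4.0·158 + 2.0·130 + 6.2·73 + 7.0·174 = 2562.6) ⇒ y = (3967.6 − 2562.6) / 17.2 ≈ 81.69.

y ≈ 81.7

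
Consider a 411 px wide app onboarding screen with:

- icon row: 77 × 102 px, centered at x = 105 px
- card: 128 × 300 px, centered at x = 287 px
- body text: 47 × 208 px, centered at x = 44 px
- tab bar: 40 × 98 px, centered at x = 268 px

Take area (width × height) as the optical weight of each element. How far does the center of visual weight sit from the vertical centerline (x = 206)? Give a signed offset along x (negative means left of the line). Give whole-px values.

≈ 16 px

Taking area as weight: icon row 77·102 = 7854, card 128·300 = 38400, body text 47·208 = 9776, tab bar 40·98 = 3920. Sum 59950.
Σw·x = 7854·105 + 38400·287 + 9776·44 + 3920·268 = 13326174, so x̄ = 13326174/59950 ≈ 222.29.
Offset from x = 206: 222.29 − 206 ≈ 16.29.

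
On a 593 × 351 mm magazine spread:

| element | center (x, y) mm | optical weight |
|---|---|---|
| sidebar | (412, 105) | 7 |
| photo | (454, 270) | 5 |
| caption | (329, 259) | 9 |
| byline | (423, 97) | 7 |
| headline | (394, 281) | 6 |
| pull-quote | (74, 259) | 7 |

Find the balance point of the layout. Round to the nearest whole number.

Σw = 7 + 5 + 9 + 7 + 6 + 7 = 41.
x: (7·412 + 5·454 + 9·329 + 7·423 + 6·394 + 7·74) / 41 = 13958 / 41 ≈ 340.44
y: (7·105 + 5·270 + 9·259 + 7·97 + 6·281 + 7·259) / 41 = 8594 / 41 ≈ 209.61

(340, 210)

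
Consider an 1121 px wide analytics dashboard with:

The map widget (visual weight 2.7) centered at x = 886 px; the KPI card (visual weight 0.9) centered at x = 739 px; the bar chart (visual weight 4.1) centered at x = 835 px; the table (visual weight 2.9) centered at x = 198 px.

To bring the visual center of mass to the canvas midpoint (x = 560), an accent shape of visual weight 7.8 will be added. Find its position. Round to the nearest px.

After adding the accent shape, total weight = 2.7 + 0.9 + 4.1 + 2.9 + 7.8 = 18.4.
x: need Σw·x = 18.4·560 = 10304.0. Existing = 2.7·886 + 0.9·739 + 4.1·835 + 2.9·198 = 7055.0. Remainder 3249.0 / 7.8 ≈ 416.54.

x ≈ 417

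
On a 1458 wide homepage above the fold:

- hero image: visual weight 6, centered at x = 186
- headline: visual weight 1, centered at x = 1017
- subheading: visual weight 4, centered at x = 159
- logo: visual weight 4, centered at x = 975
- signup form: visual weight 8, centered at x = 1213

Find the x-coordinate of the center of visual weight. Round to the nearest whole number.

Total weight = 6 + 1 + 4 + 4 + 8 = 23.
x-moment: 6·186 + 1·1017 + 4·159 + 4·975 + 8·1213 = 16373; centroid 16373/23 ≈ 711.87.

x ≈ 712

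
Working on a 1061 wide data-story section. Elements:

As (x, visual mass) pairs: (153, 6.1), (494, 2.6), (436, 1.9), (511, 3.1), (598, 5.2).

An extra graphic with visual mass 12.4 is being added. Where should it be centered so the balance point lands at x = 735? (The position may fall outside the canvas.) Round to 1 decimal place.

New total weight: (6.1 + 2.6 + 1.9 + 3.1 + 5.2) + 12.4 = 31.3.
x: target moment 31.3×735 = 23005.5; current 6.1·153 + 2.6·494 + 1.9·436 + 3.1·511 + 5.2·598 = 7739.8; the extra graphic supplies 15265.7, so x = 15265.7/12.4 ≈ 1231.10.

x ≈ 1231.1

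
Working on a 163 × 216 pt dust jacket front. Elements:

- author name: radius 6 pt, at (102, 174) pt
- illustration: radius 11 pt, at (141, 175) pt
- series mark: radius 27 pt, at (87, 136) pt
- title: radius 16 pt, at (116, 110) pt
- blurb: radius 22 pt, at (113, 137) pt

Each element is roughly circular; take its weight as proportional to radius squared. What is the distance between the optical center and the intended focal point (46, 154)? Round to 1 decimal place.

≈ 60.4 pt

r² weights: author name 6² = 36, illustration 11² = 121, series mark 27² = 729, title 16² = 256, blurb 22² = 484. Total = 1626.
Σw·x = 36·102 + 121·141 + 729·87 + 256·116 + 484·113 = 168544, so x̄ = 168544/1626 ≈ 103.66.
Σw·y = 36·174 + 121·175 + 729·136 + 256·110 + 484·137 = 221051, so ȳ = 221051/1626 ≈ 135.95.
Relative to (46, 154): Δ = (57.66, -18.05); |Δ| = √(57.66² + -18.05²) ≈ 60.42.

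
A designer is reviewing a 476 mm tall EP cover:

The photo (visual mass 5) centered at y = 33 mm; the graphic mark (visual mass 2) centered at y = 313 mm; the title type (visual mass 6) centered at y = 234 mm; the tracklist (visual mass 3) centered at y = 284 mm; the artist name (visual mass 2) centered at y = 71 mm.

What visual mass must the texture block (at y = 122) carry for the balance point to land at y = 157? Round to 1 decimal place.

Known weights sum to 5 + 2 + 6 + 3 + 2 = 18; their moment is 5·33 + 2·313 + 6·234 + 3·284 + 2·71 = 3189.
Set Σw·y/Σw = 157: (3189 + 122w) = 157·(18 + w).
Solving: w = (157·18 − 3189) / (122 − 157) = -363 / -35 ≈ 10.37.

w ≈ 10.4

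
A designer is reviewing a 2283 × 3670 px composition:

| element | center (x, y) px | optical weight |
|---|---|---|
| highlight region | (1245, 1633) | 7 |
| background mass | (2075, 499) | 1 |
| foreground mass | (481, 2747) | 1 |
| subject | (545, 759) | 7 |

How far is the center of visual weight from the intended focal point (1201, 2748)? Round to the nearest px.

Weights sum to 7 + 1 + 1 + 7 = 16.
Σw·x = 7·1245 + 1·2075 + 1·481 + 7·545 = 15086, so x̄ = 15086/16 ≈ 942.88.
Σw·y = 7·1633 + 1·499 + 1·2747 + 7·759 = 19990, so ȳ = 19990/16 ≈ 1249.38.
Relative to (1201, 2748): Δ = (-258.12, -1498.62); |Δ| = √(-258.12² + -1498.62²) ≈ 1520.69.

≈ 1521 px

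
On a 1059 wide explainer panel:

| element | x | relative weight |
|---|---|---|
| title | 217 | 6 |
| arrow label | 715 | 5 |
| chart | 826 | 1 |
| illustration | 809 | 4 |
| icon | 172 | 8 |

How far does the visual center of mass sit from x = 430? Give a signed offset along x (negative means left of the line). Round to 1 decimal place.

≈ -0.2

Total weight = 6 + 5 + 1 + 4 + 8 = 24.
x-moment: 6·217 + 5·715 + 1·826 + 4·809 + 8·172 = 10315; centroid 10315/24 ≈ 429.79.
Offset from x = 430: 429.79 − 430 ≈ -0.21.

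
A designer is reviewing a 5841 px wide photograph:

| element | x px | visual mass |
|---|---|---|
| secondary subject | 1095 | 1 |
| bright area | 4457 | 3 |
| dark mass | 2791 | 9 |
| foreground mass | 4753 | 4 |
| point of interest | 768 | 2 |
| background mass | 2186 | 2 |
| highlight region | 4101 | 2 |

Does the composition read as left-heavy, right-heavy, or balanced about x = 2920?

right-heavy

Σw = 1 + 3 + 9 + 4 + 2 + 2 + 2 = 23.
Σw·x = 72707; x̄ = 72707/23 ≈ 3161.17.
Since 3161.2 is right of 2920, the composition reads right-heavy.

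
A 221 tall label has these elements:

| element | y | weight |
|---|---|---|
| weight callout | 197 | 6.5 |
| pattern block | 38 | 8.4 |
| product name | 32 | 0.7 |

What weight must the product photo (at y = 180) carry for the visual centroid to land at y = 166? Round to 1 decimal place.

w ≈ 69.1

Existing Σw = 15.6 (6.5 + 8.4 + 0.7); existing moment 6.5·197 + 8.4·38 + 0.7·32 = 1622.1.
Balance at y = 166 requires (1622.1 + w·180) / (15.6 + w) = 166.
Rearranging, w·(180 − 166) = 166·15.6 − 1622.1 = 967.5, so w ≈ 967.5/14 = 69.11.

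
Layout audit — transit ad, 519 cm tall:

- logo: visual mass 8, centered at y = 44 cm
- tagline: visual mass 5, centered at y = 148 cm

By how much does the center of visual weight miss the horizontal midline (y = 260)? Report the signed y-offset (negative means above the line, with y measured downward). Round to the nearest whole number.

≈ -176 cm

Total weight = 8 + 5 = 13.
y: (8·44 + 5·148) / 13 = 1092 / 13 ≈ 84.00
Offset from y = 260: 84.00 − 260 ≈ -176.00.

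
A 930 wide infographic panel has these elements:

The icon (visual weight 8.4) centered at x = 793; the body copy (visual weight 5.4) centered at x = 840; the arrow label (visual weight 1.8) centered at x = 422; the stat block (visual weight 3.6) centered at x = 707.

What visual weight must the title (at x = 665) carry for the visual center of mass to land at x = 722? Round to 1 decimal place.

w ≈ 11.2

Known weights sum to 8.4 + 5.4 + 1.8 + 3.6 = 19.2; their moment is 8.4·793 + 5.4·840 + 1.8·422 + 3.6·707 = 14502.0.
Balance at x = 722 requires (14502.0 + w·665) / (19.2 + w) = 722.
Solving: w = (722·19.2 − 14502.0) / (665 − 722) = -639.6 / -57 ≈ 11.22.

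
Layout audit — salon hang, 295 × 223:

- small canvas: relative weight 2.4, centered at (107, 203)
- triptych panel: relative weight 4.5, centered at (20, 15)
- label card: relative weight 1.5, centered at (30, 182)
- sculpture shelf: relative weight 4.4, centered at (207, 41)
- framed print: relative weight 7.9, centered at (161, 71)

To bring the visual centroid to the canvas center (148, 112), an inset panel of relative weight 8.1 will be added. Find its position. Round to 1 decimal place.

After adding the inset panel, total weight = 2.4 + 4.5 + 1.5 + 4.4 + 7.9 + 8.1 = 28.8.
Along x: (2574.5 + 8.1·x) / 28.8 = 148 (existing moment 2.4·107 + 4.5·20 + 1.5·30 + 4.4·207 + 7.9·161 = 2574.5) ⇒ x = (4262.4 − 2574.5) / 8.1 ≈ 208.38.
Along y: (1569.0 + 8.1·y) / 28.8 = 112 (existing moment 2.4·203 + 4.5·15 + 1.5·182 + 4.4·41 + 7.9·71 = 1569.0) ⇒ y = (3225.6 − 1569.0) / 8.1 ≈ 204.52.

(208.4, 204.5)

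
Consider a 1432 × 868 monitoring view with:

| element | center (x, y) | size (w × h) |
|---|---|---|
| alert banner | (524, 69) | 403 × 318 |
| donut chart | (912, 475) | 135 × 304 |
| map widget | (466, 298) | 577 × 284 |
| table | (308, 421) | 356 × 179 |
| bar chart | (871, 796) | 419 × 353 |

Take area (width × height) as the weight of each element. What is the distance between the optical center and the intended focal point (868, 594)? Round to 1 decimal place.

Areas → weights: alert banner 403·318 = 128154, donut chart 135·304 = 41040, map widget 577·284 = 163868, table 356·179 = 63724, bar chart 419·353 = 147907; Σw = 544693.
Σw·x = 128154·524 + 41040·912 + 163868·466 + 63724·308 + 147907·871 = 329397653, so x̄ = 329397653/544693 ≈ 604.74.
Σw·y = 128154·69 + 41040·475 + 163868·298 + 63724·421 + 147907·796 = 221731066, so ȳ = 221731066/544693 ≈ 407.08.
Offset from (868, 594): Δx ≈ -263.26, Δy ≈ -186.92; distance = √(Δx² + Δy²) ≈ 322.87.

≈ 322.9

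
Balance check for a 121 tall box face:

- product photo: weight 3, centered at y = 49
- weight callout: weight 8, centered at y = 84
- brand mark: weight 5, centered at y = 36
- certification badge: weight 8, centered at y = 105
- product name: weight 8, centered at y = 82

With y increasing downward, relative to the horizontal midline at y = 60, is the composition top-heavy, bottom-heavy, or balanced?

Weights sum to 3 + 8 + 5 + 8 + 8 = 32.
y-moment: 3·49 + 8·84 + 5·36 + 8·105 + 8·82 = 2495; centroid 2495/32 ≈ 77.97.
78.0 vs midline 60 → bottom-heavy.

bottom-heavy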